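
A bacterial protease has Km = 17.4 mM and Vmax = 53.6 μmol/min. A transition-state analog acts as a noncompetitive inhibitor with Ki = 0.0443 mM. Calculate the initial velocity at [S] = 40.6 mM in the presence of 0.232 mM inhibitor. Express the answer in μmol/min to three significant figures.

6.02 μmol/min

α = 1 + [I]/Ki = 1 + 0.232/0.0443 = 6.237.
For a noncompetitive inhibitor, Vmax is reduced to Vmax/α while Km is unchanged: Km,app = 17.4 mM, Vmax,app = 8.59 μmol/min.
v = Vmax,app·[S]/(Km,app + [S]) = 8.59 × 40.6/(17.4 + 40.6) = 6.02 μmol/min.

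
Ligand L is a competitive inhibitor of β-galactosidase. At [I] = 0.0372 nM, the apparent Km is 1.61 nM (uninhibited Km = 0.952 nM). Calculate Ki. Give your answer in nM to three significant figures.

0.0538 nM

Competitive: Km,app = α·Km with α = 1 + [I]/Ki.
α = Km,app/Km = 1.61/0.952 = 1.691.
Ki = [I]/(α − 1) = 0.0372/0.6912 = 0.0538 nM.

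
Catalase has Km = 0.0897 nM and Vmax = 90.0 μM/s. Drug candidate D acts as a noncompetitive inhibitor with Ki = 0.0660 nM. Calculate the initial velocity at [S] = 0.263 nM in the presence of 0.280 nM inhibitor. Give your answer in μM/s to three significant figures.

12.8 μM/s

With α = 1 + [I]/Ki = 1 + 0.280/0.0660 = 5.242, the noncompetitive rate law is v = (Vmax/α)·[S] / (Km + [S]).
v = (90.0/5.242)×0.263 / (0.0897 + 0.263) = 4.515/0.3527 = 12.8 μM/s.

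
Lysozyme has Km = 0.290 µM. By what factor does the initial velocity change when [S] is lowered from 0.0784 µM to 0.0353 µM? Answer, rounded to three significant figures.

0.510

Since Vmax cancels, v₂/v₁ = [S]₂(Km+[S]₁) / [S]₁(Km+[S]₂).
= 0.0353×(0.290+0.0784) / (0.0784×(0.290+0.0353)) = 0.01300/0.02550 = 0.510.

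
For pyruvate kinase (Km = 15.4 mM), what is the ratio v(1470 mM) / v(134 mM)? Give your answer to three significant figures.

1.10

The fractional saturations are [S]/(Km+[S]) = 134/149.4 = 0.8969 and 1470/1485 = 0.9896.
v₂/v₁ is just their ratio: 0.9896/0.8969 = 1.10.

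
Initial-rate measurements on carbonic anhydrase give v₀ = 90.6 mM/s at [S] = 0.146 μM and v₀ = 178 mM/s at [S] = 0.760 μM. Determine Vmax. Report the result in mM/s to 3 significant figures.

In reciprocal form, 1/v = (Km/Vmax)·(1/[S]) + 1/Vmax. The two points give (1/[S], 1/v) = (6.849, 0.01104) and (1.316, 0.005618).
Slope = (0.01104 − 0.005618)/(6.849 − 1.316) = 0.0009794; intercept = 0.01104 − 0.0009794×6.849 = 0.004329.
Vmax = 1/intercept = 231 mM/s; Km = slope × Vmax = 0.0009794 × 231 = 0.226 μM.

231 mM/s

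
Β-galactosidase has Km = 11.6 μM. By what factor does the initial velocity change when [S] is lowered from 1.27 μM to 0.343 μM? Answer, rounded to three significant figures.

0.291

Since Vmax cancels, v₂/v₁ = [S]₂(Km+[S]₁) / [S]₁(Km+[S]₂).
= 0.343×(11.6+1.27) / (1.27×(11.6+0.343)) = 4.414/15.17 = 0.291.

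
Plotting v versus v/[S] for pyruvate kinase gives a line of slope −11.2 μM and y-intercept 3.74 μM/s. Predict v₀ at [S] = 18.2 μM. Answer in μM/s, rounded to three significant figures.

In the Eadie–Hofstee form v = Vmax − Km·(v/[S]), the slope is −Km and the intercept is Vmax, so Km = 11.2 μM and Vmax = 3.74 μM/s.
v = 3.74 × 18.2/(11.2 + 18.2) = 2.32 μM/s.

2.32 μM/s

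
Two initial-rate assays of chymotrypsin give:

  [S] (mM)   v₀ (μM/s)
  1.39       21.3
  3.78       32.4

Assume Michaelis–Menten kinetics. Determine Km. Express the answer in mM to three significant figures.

1.64 mM

In reciprocal form, 1/v = (Km/Vmax)·(1/[S]) + 1/Vmax. The two points give (1/[S], 1/v) = (0.7194, 0.04695) and (0.2646, 0.03086).
Slope = (0.04695 − 0.03086)/(0.7194 − 0.2646) = 0.03536; intercept = 0.04695 − 0.03536×0.7194 = 0.02151.
Vmax = 1/intercept = 46.5 μM/s; Km = slope × Vmax = 0.03536 × 46.5 = 1.64 mM.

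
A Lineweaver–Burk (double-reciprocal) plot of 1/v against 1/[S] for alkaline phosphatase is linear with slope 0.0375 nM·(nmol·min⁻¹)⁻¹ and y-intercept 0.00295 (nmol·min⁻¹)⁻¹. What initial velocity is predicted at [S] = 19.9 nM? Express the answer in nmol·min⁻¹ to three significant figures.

The y-intercept is 1/Vmax, so Vmax = 1/0.00295 = 339 nmol·min⁻¹.
The slope is Km/Vmax, so Km = 0.0375 × 339 = 12.7 nM.
Then v = 339 × 19.9/(12.7 + 19.9) = 207 nmol·min⁻¹.

207 nmol·min⁻¹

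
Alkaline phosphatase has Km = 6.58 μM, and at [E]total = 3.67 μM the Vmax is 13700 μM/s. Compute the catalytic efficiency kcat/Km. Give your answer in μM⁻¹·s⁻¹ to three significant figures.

kcat = Vmax/[E]total = 13700/3.67 = 3730 s⁻¹.
kcat/Km = 3730/6.58 = 567 μM⁻¹·s⁻¹.

567 μM⁻¹·s⁻¹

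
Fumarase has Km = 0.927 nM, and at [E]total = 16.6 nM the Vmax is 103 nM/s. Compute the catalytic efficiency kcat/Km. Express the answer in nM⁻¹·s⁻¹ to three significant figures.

kcat = Vmax/[E]total = 103/16.6 = 6.20 s⁻¹.
kcat/Km = 6.20/0.927 = 6.69 nM⁻¹·s⁻¹.

6.69 nM⁻¹·s⁻¹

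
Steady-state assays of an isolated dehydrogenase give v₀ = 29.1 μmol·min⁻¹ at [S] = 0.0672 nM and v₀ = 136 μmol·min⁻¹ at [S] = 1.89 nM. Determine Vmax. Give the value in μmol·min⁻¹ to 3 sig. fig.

157 μmol·min⁻¹

From v = Vmax[S]/(Km+[S]), each point gives Vmax = v(Km+[S])/[S].
Equating: 29.1(Km+0.0672)/0.0672 = 136(Km+1.89)/1.89.
433.0·Km + 29.1 = 71.96·Km + 136, so (433.0 − 71.96)·Km = 136 − 29.1.
Km = 106.9/361.1 = 0.296 nM; then Vmax = 29.1(0.296+0.0672)/0.0672 = 157 μmol·min⁻¹.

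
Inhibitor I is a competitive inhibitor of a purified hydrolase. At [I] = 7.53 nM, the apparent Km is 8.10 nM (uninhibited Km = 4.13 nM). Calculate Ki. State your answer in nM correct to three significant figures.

7.83 nM

Competitive: Km,app = α·Km with α = 1 + [I]/Ki.
α = Km,app/Km = 8.10/4.13 = 1.961.
Since α = 1 + [I]/Ki, [I]/Ki = 1.961 − 1 = 0.9613 and Ki = 7.53/0.9613 = 7.83 nM.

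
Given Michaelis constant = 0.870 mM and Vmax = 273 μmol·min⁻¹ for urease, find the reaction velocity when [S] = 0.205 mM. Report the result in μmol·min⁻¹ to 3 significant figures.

v = Vmax·[S]/(Km + [S]) = 273 × 0.205 / (0.870 + 0.205)
  = 55.96 / 1.075 = 52.1 μmol·min⁻¹.

52.1 μmol·min⁻¹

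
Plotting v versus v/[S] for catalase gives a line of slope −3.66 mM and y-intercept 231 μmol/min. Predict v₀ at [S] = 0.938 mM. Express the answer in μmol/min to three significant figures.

47.1 μmol/min

In the Eadie–Hofstee form v = Vmax − Km·(v/[S]), the slope is −Km and the intercept is Vmax, so Km = 3.66 mM and Vmax = 231 μmol/min.
v = 231 × 0.938/(3.66 + 0.938) = 47.1 μmol/min.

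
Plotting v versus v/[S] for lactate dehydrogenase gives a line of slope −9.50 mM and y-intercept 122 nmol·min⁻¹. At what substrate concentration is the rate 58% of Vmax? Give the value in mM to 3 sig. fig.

13.1 mM

The Eadie–Hofstee slope gives Km = 9.50 mM (slope = −Km).
v/Vmax = [S]/(Km+[S]) = 0.58 ⇒ [S] = Km·0.58/(1−0.58) = 9.50 × 1.381 = 13.1 mM.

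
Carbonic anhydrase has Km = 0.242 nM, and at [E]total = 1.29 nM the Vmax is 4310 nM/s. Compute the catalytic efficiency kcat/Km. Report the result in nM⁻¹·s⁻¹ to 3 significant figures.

kcat = Vmax/[E]total = 4310/1.29 = 3340 s⁻¹.
kcat/Km = 3340/0.242 = 13800 nM⁻¹·s⁻¹.

13800 nM⁻¹·s⁻¹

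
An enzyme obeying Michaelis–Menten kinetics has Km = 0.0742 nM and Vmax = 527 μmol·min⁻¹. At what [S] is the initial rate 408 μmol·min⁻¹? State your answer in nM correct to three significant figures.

Rearranging v = Vmax[S]/(Km+[S]) gives [S] = Km·v/(Vmax − v).
[S] = 0.0742 × 408 / (527 − 408) = 30.27/119.0 = 0.254 nM.

0.254 nM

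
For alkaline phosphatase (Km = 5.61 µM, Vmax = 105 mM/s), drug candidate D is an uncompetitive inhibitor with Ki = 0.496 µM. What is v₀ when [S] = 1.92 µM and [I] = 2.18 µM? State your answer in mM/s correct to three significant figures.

α = 1 + [I]/Ki = 1 + 2.18/0.496 = 5.395.
For an uncompetitive inhibitor, both parameters are divided by α, giving Vmax/α and Km/α: Km,app = 1.04 µM, Vmax,app = 19.5 mM/s.
v = Vmax,app·[S]/(Km,app + [S]) = 19.5 × 1.92/(1.04 + 1.92) = 12.6 mM/s.

12.6 mM/s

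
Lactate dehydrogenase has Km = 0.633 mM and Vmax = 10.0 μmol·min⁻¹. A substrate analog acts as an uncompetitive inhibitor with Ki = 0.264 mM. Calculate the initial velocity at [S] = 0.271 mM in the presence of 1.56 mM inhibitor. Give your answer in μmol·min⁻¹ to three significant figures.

With α = 1 + [I]/Ki = 1 + 1.56/0.264 = 6.909, the uncompetitive rate law is v = (Vmax/α)·[S] / (Km/α + [S]).
v = (10.0/6.909)×0.271 / (0.633/6.909 + 0.271) = 0.3922/0.3626 = 1.08 μmol·min⁻¹.

1.08 μmol·min⁻¹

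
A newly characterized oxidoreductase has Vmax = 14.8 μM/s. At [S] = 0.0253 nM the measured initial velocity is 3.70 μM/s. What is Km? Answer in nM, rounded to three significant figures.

0.0759 nM

v/Vmax = 3.70/14.8 = 0.2500 = [S]/(Km+[S]).
So Km + [S] = [S]/0.2500 = 0.1012 nM, giving Km = 0.1012 − 0.0253 = 0.0759 nM.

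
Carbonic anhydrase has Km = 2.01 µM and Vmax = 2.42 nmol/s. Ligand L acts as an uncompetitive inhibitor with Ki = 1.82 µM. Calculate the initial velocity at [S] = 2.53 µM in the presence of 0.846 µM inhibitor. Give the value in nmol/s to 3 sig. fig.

α = 1 + [I]/Ki = 1 + 0.846/1.82 = 1.465.
For an uncompetitive inhibitor, both parameters are divided by α, giving Vmax/α and Km/α: Km,app = 1.37 µM, Vmax,app = 1.65 nmol/s.
v = Vmax,app·[S]/(Km,app + [S]) = 1.65 × 2.53/(1.37 + 2.53) = 1.07 nmol/s.

1.07 nmol/s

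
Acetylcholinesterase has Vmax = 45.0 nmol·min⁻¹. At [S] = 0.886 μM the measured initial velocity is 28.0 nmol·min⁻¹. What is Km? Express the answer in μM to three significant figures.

From v = Vmax[S]/(Km+[S]), Km = [S](Vmax − v)/v.
Km = 0.886 × (45.0 − 28.0) / 28.0 = 15.06/28.0 = 0.538 μM.

0.538 μM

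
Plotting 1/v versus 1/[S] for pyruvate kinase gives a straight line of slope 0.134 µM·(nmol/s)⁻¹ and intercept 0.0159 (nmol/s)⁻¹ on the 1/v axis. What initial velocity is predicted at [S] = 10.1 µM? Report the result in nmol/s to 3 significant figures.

The y-intercept is 1/Vmax, so Vmax = 1/0.0159 = 62.9 nmol/s.
The slope is Km/Vmax, so Km = 0.134 × 62.9 = 8.43 µM.
Then v = 62.9 × 10.1/(8.43 + 10.1) = 34.3 nmol/s.

34.3 nmol/s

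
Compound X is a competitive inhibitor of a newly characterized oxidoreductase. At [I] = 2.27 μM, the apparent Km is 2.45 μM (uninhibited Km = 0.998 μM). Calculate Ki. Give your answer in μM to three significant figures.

Competitive: Km,app = α·Km with α = 1 + [I]/Ki.
α = Km,app/Km = 2.45/0.998 = 2.455.
Ki = [I]/(α − 1) = 2.27/1.455 = 1.56 μM.

1.56 μM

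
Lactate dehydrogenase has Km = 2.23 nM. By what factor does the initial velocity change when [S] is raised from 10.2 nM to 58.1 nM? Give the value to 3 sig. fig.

1.17

Since Vmax cancels, v₂/v₁ = [S]₂(Km+[S]₁) / [S]₁(Km+[S]₂).
= 58.1×(2.23+10.2) / (10.2×(2.23+58.1)) = 722.2/615.4 = 1.17.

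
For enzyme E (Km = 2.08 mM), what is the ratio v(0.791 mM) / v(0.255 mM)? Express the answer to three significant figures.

Since Vmax cancels, v₂/v₁ = [S]₂(Km+[S]₁) / [S]₁(Km+[S]₂).
= 0.791×(2.08+0.255) / (0.255×(2.08+0.791)) = 1.847/0.7321 = 2.52.

2.52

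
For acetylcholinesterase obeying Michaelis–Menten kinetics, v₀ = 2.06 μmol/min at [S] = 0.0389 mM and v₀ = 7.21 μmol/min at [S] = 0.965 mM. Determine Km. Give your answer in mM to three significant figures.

In reciprocal form, 1/v = (Km/Vmax)·(1/[S]) + 1/Vmax. The two points give (1/[S], 1/v) = (25.71, 0.4854) and (1.036, 0.1387).
Slope = (0.4854 − 0.1387)/(25.71 − 1.036) = 0.01405; intercept = 0.4854 − 0.01405×25.71 = 0.1241.
Vmax = 1/intercept = 8.06 μmol/min; Km = slope × Vmax = 0.01405 × 8.06 = 0.113 mM.

0.113 mM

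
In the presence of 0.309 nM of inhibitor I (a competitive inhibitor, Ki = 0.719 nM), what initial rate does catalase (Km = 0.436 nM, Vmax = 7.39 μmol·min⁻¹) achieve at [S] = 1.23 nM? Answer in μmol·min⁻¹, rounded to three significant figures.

α = 1 + [I]/Ki = 1 + 0.309/0.719 = 1.430.
For a competitive inhibitor, Vmax is unchanged and the apparent Km becomes α·Km: Km,app = 0.623 nM, Vmax,app = 7.39 μmol·min⁻¹.
v = Vmax,app·[S]/(Km,app + [S]) = 7.39 × 1.23/(0.623 + 1.23) = 4.90 μmol·min⁻¹.

4.90 μmol·min⁻¹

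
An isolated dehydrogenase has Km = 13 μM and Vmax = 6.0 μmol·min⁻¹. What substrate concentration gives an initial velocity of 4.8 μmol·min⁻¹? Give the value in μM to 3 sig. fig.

Rearranging v = Vmax[S]/(Km+[S]) gives [S] = Km·v/(Vmax − v).
[S] = 13 × 4.8 / (6.0 − 4.8) = 62.40/1.200 = 52.0 μM.

52.0 μM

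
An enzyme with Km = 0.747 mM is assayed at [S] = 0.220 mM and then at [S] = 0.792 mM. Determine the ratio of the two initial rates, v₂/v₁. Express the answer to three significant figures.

2.26

The fractional saturations are [S]/(Km+[S]) = 0.220/0.9670 = 0.2275 and 0.792/1.539 = 0.5146.
v₂/v₁ is just their ratio: 0.5146/0.2275 = 2.26.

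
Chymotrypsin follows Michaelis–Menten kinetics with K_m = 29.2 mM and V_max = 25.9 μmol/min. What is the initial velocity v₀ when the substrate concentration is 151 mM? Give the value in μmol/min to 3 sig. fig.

21.7 μmol/min

[S]/(Km+[S]) = 151/180.2 = 0.8380, the fractional saturation.
v = 0.8380 × Vmax = 0.8380 × 25.9 = 21.7 μmol/min.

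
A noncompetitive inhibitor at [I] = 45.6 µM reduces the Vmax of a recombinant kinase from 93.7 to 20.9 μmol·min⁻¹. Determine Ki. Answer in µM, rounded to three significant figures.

Noncompetitive: Vmax,app = Vmax/α with α = 1 + [I]/Ki.
α = Vmax/Vmax,app = 93.7/20.9 = 4.483.
Ki = [I]/(α − 1) = 45.6/3.483 = 13.1 µM.

13.1 µM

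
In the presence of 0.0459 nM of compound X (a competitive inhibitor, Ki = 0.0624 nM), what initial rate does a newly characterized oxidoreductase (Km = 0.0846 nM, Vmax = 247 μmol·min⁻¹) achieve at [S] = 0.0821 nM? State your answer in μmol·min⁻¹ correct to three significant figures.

88.6 μmol·min⁻¹

With α = 1 + [I]/Ki = 1 + 0.0459/0.0624 = 1.736, the competitive rate law is v = Vmax[S] / (αKm + [S]).
v = 247×0.0821 / (1.736×0.0846 + 0.0821) = 20.28/0.2289 = 88.6 μmol·min⁻¹.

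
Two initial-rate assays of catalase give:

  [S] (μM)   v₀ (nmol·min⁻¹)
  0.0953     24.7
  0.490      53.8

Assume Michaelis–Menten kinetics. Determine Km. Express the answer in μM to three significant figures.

0.195 μM

From v = Vmax[S]/(Km+[S]), each point gives Vmax = v(Km+[S])/[S].
Equating: 24.7(Km+0.0953)/0.0953 = 53.8(Km+0.490)/0.490.
259.2·Km + 24.7 = 109.8·Km + 53.8, so (259.2 − 109.8)·Km = 53.8 − 24.7.
Km = 29.10/149.4 = 0.195 μM; then Vmax = 24.7(0.195+0.0953)/0.0953 = 75.2 nmol·min⁻¹.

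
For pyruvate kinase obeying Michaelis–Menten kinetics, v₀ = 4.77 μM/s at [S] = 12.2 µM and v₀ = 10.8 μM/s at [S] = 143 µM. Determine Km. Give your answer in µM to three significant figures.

In reciprocal form, 1/v = (Km/Vmax)·(1/[S]) + 1/Vmax. The two points give (1/[S], 1/v) = (0.08197, 0.2096) and (0.006993, 0.09259).
Slope = (0.2096 − 0.09259)/(0.08197 − 0.006993) = 1.561; intercept = 0.2096 − 1.561×0.08197 = 0.08167.
Vmax = 1/intercept = 12.2 μM/s; Km = slope × Vmax = 1.561 × 12.2 = 19.1 µM.

19.1 µM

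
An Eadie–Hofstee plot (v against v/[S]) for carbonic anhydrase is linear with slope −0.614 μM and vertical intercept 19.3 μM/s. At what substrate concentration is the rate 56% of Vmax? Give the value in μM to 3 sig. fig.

The Eadie–Hofstee slope gives Km = 0.614 μM (slope = −Km).
v/Vmax = [S]/(Km+[S]) = 0.56 ⇒ [S] = Km·0.56/(1−0.56) = 0.614 × 1.273 = 0.781 μM.

0.781 μM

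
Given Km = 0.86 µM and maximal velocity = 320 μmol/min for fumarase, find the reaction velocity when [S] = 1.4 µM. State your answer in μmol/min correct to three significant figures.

v = Vmax·[S]/(Km + [S]) = 320 × 1.4 / (0.86 + 1.4)
  = 448.0 / 2.260 = 198 μmol/min.

198 μmol/min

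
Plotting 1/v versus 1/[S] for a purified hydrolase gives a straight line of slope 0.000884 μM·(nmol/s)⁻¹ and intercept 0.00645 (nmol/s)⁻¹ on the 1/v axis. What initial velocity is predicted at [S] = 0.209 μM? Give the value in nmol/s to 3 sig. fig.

93.6 nmol/s

The y-intercept is 1/Vmax, so Vmax = 1/0.00645 = 155 nmol/s.
The slope is Km/Vmax, so Km = 0.000884 × 155 = 0.137 μM.
Then v = 155 × 0.209/(0.137 + 0.209) = 93.6 nmol/s.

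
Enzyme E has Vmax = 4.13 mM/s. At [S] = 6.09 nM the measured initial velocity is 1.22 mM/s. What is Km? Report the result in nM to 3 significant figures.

v/Vmax = 1.22/4.13 = 0.2954 = [S]/(Km+[S]).
So Km + [S] = [S]/0.2954 = 20.62 nM, giving Km = 20.62 − 6.09 = 14.5 nM.

14.5 nM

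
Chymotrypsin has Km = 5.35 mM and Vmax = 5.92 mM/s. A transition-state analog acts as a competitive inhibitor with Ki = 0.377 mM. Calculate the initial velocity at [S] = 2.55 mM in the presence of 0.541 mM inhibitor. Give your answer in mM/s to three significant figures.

0.969 mM/s

α = 1 + [I]/Ki = 1 + 0.541/0.377 = 2.435.
For a competitive inhibitor, Vmax is unchanged and the apparent Km becomes α·Km: Km,app = 13.0 mM, Vmax,app = 5.92 mM/s.
v = Vmax,app·[S]/(Km,app + [S]) = 5.92 × 2.55/(13.0 + 2.55) = 0.969 mM/s.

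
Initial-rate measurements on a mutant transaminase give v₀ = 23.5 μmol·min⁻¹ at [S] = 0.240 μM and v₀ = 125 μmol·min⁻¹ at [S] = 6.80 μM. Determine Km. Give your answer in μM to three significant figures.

In reciprocal form, 1/v = (Km/Vmax)·(1/[S]) + 1/Vmax. The two points give (1/[S], 1/v) = (4.167, 0.04255) and (0.1471, 0.008000).
Slope = (0.04255 − 0.008000)/(4.167 − 0.1471) = 0.008596; intercept = 0.04255 − 0.008596×4.167 = 0.006736.
Vmax = 1/intercept = 148 μmol·min⁻¹; Km = slope × Vmax = 0.008596 × 148 = 1.28 μM.

1.28 μM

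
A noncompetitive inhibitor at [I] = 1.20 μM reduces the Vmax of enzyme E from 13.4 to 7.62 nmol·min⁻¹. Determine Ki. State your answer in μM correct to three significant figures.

1.58 μM

Noncompetitive: Vmax,app = Vmax/α with α = 1 + [I]/Ki.
α = Vmax/Vmax,app = 13.4/7.62 = 1.759.
Since α = 1 + [I]/Ki, [I]/Ki = 1.759 − 1 = 0.7585 and Ki = 1.20/0.7585 = 1.58 μM.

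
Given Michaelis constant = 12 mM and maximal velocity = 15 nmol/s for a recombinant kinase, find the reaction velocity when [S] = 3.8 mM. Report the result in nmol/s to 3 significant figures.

v = Vmax·[S]/(Km + [S]) = 15 × 3.8 / (12 + 3.8)
  = 57.00 / 15.80 = 3.61 nmol/s.

3.61 nmol/s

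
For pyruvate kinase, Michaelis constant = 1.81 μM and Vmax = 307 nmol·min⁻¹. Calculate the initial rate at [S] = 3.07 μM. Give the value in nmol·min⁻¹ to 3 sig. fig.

193 nmol·min⁻¹

[S]/(Km+[S]) = 3.07/4.880 = 0.6291, the fractional saturation.
v = 0.6291 × Vmax = 0.6291 × 307 = 193 nmol·min⁻¹.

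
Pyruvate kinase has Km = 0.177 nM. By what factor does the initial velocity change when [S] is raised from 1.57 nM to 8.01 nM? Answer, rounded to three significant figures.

Since Vmax cancels, v₂/v₁ = [S]₂(Km+[S]₁) / [S]₁(Km+[S]₂).
= 8.01×(0.177+1.57) / (1.57×(0.177+8.01)) = 13.99/12.85 = 1.09.

1.09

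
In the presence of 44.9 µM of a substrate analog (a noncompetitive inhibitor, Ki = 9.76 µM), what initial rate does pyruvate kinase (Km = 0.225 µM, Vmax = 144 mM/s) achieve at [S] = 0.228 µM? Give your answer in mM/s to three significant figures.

With α = 1 + [I]/Ki = 1 + 44.9/9.76 = 5.600, the noncompetitive rate law is v = (Vmax/α)·[S] / (Km + [S]).
v = (144/5.600)×0.228 / (0.225 + 0.228) = 5.862/0.4530 = 12.9 mM/s.

12.9 mM/s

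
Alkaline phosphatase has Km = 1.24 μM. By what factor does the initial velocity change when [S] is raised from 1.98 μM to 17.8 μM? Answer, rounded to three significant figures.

1.52

The fractional saturations are [S]/(Km+[S]) = 1.98/3.220 = 0.6149 and 17.8/19.04 = 0.9349.
v₂/v₁ is just their ratio: 0.9349/0.6149 = 1.52.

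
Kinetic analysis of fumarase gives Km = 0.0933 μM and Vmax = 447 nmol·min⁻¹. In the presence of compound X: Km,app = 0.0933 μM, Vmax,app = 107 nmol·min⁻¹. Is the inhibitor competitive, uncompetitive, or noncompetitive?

Vmax decreases (447 → 107 nmol·min⁻¹) while Km is unchanged — pure noncompetitive inhibition.

noncompetitive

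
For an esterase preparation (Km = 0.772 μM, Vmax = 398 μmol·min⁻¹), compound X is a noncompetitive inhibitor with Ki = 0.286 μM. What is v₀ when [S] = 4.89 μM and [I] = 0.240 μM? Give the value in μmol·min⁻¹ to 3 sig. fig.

187 μmol·min⁻¹

With α = 1 + [I]/Ki = 1 + 0.240/0.286 = 1.839, the noncompetitive rate law is v = (Vmax/α)·[S] / (Km + [S]).
v = (398/1.839)×4.89 / (0.772 + 4.89) = 1058/5.662 = 187 μmol·min⁻¹.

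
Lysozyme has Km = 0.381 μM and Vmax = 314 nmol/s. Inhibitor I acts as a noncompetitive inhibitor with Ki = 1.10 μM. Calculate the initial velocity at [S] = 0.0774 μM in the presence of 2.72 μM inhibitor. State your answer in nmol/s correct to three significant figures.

α = 1 + [I]/Ki = 1 + 2.72/1.10 = 3.473.
For a noncompetitive inhibitor, Vmax is reduced to Vmax/α while Km is unchanged: Km,app = 0.381 μM, Vmax,app = 90.4 nmol/s.
v = Vmax,app·[S]/(Km,app + [S]) = 90.4 × 0.0774/(0.381 + 0.0774) = 15.3 nmol/s.

15.3 nmol/s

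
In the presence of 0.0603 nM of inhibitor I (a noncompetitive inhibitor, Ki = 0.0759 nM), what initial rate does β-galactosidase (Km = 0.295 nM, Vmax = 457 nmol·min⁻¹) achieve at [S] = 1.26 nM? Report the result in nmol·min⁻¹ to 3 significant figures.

α = 1 + [I]/Ki = 1 + 0.0603/0.0759 = 1.794.
For a noncompetitive inhibitor, Vmax is reduced to Vmax/α while Km is unchanged: Km,app = 0.295 nM, Vmax,app = 255 nmol·min⁻¹.
v = Vmax,app·[S]/(Km,app + [S]) = 255 × 1.26/(0.295 + 1.26) = 206 nmol·min⁻¹.

206 nmol·min⁻¹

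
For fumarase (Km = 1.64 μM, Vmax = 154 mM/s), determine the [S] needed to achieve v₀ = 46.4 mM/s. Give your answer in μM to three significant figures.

0.707 μM

Rearranging v = Vmax[S]/(Km+[S]) gives [S] = Km·v/(Vmax − v).
[S] = 1.64 × 46.4 / (154 − 46.4) = 76.10/107.6 = 0.707 μM.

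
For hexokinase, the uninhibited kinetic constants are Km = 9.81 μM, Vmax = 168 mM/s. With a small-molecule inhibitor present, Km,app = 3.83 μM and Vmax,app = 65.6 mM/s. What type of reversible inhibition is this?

uncompetitive

Both Km and Vmax decrease by the same factor (~2.56-fold) — characteristic of uncompetitive inhibition.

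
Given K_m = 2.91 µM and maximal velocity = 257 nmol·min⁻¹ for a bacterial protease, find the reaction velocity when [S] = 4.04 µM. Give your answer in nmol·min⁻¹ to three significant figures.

[S]/(Km+[S]) = 4.04/6.950 = 0.5813, the fractional saturation.
v = 0.5813 × Vmax = 0.5813 × 257 = 149 nmol·min⁻¹.

149 nmol·min⁻¹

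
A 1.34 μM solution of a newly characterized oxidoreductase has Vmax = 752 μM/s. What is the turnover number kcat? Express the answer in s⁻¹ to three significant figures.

561 s⁻¹

kcat = Vmax/[E]total = 752 μM/s / 1.34 μM = 561 s⁻¹.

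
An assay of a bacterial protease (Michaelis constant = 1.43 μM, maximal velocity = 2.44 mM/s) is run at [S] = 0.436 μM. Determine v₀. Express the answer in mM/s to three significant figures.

0.570 mM/s

[S]/(Km+[S]) = 0.436/1.866 = 0.2337, the fractional saturation.
v = 0.2337 × Vmax = 0.2337 × 2.44 = 0.570 mM/s.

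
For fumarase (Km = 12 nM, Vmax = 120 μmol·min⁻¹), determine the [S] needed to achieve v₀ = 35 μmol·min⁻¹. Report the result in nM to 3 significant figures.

The required fractional saturation is v/Vmax = 35/120 = 0.2917.
Then [S]/(Km+[S]) = 0.2917 ⇒ [S] = 12 × 0.2917/(1 − 0.2917) = 4.94 nM.

4.94 nM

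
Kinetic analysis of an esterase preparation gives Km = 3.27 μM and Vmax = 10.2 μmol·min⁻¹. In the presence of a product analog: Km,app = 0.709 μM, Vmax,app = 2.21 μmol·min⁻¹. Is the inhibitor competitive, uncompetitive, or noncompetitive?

Both Km and Vmax decrease by the same factor (~4.61-fold) — characteristic of uncompetitive inhibition.

uncompetitive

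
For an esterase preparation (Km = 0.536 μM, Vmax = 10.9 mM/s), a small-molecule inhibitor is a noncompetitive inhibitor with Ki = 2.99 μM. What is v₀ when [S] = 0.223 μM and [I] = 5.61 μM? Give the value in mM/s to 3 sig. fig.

1.11 mM/s

With α = 1 + [I]/Ki = 1 + 5.61/2.99 = 2.876, the noncompetitive rate law is v = (Vmax/α)·[S] / (Km + [S]).
v = (10.9/2.876)×0.223 / (0.536 + 0.223) = 0.8451/0.7590 = 1.11 mM/s.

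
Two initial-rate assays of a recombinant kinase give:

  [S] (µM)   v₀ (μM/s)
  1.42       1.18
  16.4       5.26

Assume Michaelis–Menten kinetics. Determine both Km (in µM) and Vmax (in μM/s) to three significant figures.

In reciprocal form, 1/v = (Km/Vmax)·(1/[S]) + 1/Vmax. The two points give (1/[S], 1/v) = (0.7042, 0.8475) and (0.06098, 0.1901).
Slope = (0.8475 − 0.1901)/(0.7042 − 0.06098) = 1.022; intercept = 0.8475 − 1.022×0.7042 = 0.1278.
Vmax = 1/intercept = 7.82 μM/s; Km = slope × Vmax = 1.022 × 7.82 = 8.00 µM.

Km = 8.00 µM; Vmax = 7.82 μM/s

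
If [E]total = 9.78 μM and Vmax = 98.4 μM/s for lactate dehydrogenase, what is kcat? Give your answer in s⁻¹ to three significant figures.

10.1 s⁻¹

kcat = Vmax/[E]total = 98.4 μM/s / 9.78 μM = 10.1 s⁻¹.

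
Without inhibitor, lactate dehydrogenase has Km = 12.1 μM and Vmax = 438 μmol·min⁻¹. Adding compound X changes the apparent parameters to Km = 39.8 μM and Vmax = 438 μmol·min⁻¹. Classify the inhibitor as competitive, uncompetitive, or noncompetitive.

Km increases (12.1 → 39.8 μM) while Vmax is unchanged — the hallmark of competitive inhibition.

competitive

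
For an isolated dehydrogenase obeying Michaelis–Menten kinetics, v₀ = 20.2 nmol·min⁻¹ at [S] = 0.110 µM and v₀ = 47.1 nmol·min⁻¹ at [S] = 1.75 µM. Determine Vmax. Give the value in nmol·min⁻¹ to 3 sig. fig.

In reciprocal form, 1/v = (Km/Vmax)·(1/[S]) + 1/Vmax. The two points give (1/[S], 1/v) = (9.091, 0.04950) and (0.5714, 0.02123).
Slope = (0.04950 − 0.02123)/(9.091 − 0.5714) = 0.003319; intercept = 0.04950 − 0.003319×9.091 = 0.01934.
Vmax = 1/intercept = 51.7 nmol·min⁻¹; Km = slope × Vmax = 0.003319 × 51.7 = 0.172 µM.

51.7 nmol·min⁻¹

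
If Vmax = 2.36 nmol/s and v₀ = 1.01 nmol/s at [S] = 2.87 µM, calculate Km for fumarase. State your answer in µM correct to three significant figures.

From v = Vmax[S]/(Km+[S]), Km = [S](Vmax − v)/v.
Km = 2.87 × (2.36 − 1.01) / 1.01 = 3.874/1.01 = 3.84 µM.

3.84 µM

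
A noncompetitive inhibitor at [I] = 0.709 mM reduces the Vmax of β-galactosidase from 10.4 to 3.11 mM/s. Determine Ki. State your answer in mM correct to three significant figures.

Noncompetitive: Vmax,app = Vmax/α with α = 1 + [I]/Ki.
α = Vmax/Vmax,app = 10.4/3.11 = 3.344.
Ki = [I]/(α − 1) = 0.709/2.344 = 0.302 mM.

0.302 mM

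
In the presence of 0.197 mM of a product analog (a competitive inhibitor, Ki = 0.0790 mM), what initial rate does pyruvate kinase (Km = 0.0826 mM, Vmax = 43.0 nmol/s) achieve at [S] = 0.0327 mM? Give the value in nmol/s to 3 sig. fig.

α = 1 + [I]/Ki = 1 + 0.197/0.0790 = 3.494.
For a competitive inhibitor, Vmax is unchanged and the apparent Km becomes α·Km: Km,app = 0.289 mM, Vmax,app = 43.0 nmol/s.
v = Vmax,app·[S]/(Km,app + [S]) = 43.0 × 0.0327/(0.289 + 0.0327) = 4.38 nmol/s.

4.38 nmol/s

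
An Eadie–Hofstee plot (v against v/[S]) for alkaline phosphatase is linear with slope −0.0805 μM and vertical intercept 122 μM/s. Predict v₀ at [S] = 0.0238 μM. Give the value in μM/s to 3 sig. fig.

27.8 μM/s

In the Eadie–Hofstee form v = Vmax − Km·(v/[S]), the slope is −Km and the intercept is Vmax, so Km = 0.0805 μM and Vmax = 122 μM/s.
v = 122 × 0.0238/(0.0805 + 0.0238) = 27.8 μM/s.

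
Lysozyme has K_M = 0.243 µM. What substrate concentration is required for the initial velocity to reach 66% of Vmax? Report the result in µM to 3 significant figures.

v/Vmax = [S]/(Km+[S]) = 0.66, so [S] = Km·0.66/(1 − 0.66) = 0.243 × 1.941.
[S] = 0.472 µM.

0.472 µM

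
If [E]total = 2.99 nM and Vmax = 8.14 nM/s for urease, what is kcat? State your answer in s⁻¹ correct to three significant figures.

2.72 s⁻¹

kcat = Vmax/[E]total = 8.14 nM/s / 2.99 nM = 2.72 s⁻¹.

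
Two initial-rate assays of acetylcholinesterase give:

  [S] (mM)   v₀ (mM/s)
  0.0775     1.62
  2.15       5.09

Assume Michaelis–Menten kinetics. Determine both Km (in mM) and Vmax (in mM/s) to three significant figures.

From v = Vmax[S]/(Km+[S]), each point gives Vmax = v(Km+[S])/[S].
Equating: 1.62(Km+0.0775)/0.0775 = 5.09(Km+2.15)/2.15.
20.90·Km + 1.62 = 2.367·Km + 5.09, so (20.90 − 2.367)·Km = 5.09 − 1.62.
Km = 3.470/18.54 = 0.187 mM; then Vmax = 1.62(0.187+0.0775)/0.0775 = 5.53 mM/s.

Km = 0.187 mM; Vmax = 5.53 mM/s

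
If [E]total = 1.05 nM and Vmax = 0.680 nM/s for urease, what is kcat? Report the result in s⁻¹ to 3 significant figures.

kcat = Vmax/[E]total = 0.680 nM/s / 1.05 nM = 0.648 s⁻¹.

0.648 s⁻¹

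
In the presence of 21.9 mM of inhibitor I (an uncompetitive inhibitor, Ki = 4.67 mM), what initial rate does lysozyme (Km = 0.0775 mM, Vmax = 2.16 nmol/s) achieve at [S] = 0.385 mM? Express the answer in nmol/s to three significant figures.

With α = 1 + [I]/Ki = 1 + 21.9/4.67 = 5.690, the uncompetitive rate law is v = (Vmax/α)·[S] / (Km/α + [S]).
v = (2.16/5.690)×0.385 / (0.0775/5.690 + 0.385) = 0.1462/0.3986 = 0.367 nmol/s.

0.367 nmol/s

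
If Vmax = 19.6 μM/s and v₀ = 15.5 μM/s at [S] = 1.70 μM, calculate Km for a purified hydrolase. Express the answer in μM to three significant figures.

0.450 μM

From v = Vmax[S]/(Km+[S]), Km = [S](Vmax − v)/v.
Km = 1.70 × (19.6 − 15.5) / 15.5 = 6.970/15.5 = 0.450 μM.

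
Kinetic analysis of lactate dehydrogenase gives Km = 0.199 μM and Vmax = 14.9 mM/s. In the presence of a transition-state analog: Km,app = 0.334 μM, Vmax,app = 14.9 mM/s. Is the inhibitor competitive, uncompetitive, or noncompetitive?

competitive

Km increases (0.199 → 0.334 μM) while Vmax is unchanged — the hallmark of competitive inhibition.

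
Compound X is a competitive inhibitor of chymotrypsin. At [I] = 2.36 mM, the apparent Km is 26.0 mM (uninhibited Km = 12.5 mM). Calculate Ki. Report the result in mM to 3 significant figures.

Competitive: Km,app = α·Km with α = 1 + [I]/Ki.
α = Km,app/Km = 26.0/12.5 = 2.080.
Since α = 1 + [I]/Ki, [I]/Ki = 2.080 − 1 = 1.080 and Ki = 2.36/1.080 = 2.19 mM.

2.19 mM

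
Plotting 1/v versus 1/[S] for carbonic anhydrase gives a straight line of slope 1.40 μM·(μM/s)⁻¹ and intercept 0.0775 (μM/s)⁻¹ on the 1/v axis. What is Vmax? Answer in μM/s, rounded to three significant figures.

The y-intercept of a Lineweaver–Burk plot equals 1/Vmax, so Vmax = 1/0.0775 = 12.9 μM/s.

12.9 μM/s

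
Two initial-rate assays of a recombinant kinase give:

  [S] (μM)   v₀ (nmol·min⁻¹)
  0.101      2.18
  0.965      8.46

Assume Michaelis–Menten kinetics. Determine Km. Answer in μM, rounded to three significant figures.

In reciprocal form, 1/v = (Km/Vmax)·(1/[S]) + 1/Vmax. The two points give (1/[S], 1/v) = (9.901, 0.4587) and (1.036, 0.1182).
Slope = (0.4587 − 0.1182)/(9.901 − 1.036) = 0.03841; intercept = 0.4587 − 0.03841×9.901 = 0.07840.
Vmax = 1/intercept = 12.8 nmol·min⁻¹; Km = slope × Vmax = 0.03841 × 12.8 = 0.490 μM.

0.490 μM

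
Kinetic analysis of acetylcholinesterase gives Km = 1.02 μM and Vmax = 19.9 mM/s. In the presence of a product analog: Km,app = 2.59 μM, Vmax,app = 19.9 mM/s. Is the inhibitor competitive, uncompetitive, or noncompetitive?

competitive

Km increases (1.02 → 2.59 μM) while Vmax is unchanged — the hallmark of competitive inhibition.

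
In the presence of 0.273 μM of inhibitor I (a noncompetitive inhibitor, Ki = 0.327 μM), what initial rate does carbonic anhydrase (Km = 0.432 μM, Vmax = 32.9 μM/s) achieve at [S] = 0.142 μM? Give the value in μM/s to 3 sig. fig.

α = 1 + [I]/Ki = 1 + 0.273/0.327 = 1.835.
For a noncompetitive inhibitor, Vmax is reduced to Vmax/α while Km is unchanged: Km,app = 0.432 μM, Vmax,app = 17.9 μM/s.
v = Vmax,app·[S]/(Km,app + [S]) = 17.9 × 0.142/(0.432 + 0.142) = 4.44 μM/s.

4.44 μM/s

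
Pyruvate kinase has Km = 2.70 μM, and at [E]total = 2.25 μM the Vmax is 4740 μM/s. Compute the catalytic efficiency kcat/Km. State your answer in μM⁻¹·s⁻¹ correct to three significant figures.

kcat = Vmax/[E]total = 4740/2.25 = 2110 s⁻¹.
kcat/Km = 2110/2.70 = 780 μM⁻¹·s⁻¹.

780 μM⁻¹·s⁻¹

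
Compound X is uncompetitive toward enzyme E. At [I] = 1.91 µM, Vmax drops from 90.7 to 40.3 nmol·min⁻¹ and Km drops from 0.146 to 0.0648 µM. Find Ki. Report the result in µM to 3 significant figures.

1.53 µM

Uncompetitive: Vmax,app = Vmax/α (and Km,app = Km/α) with α = 1 + [I]/Ki.
α = Vmax/Vmax,app = 90.7/40.3 = 2.251.
Since α = 1 + [I]/Ki, [I]/Ki = 2.251 − 1 = 1.251 and Ki = 1.91/1.251 = 1.53 µM.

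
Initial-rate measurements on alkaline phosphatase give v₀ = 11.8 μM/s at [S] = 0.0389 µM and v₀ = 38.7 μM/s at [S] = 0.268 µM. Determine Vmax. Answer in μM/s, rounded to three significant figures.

63.1 μM/s

In reciprocal form, 1/v = (Km/Vmax)·(1/[S]) + 1/Vmax. The two points give (1/[S], 1/v) = (25.71, 0.08475) and (3.731, 0.02584).
Slope = (0.08475 − 0.02584)/(25.71 − 3.731) = 0.002681; intercept = 0.08475 − 0.002681×25.71 = 0.01584.
Vmax = 1/intercept = 63.1 μM/s; Km = slope × Vmax = 0.002681 × 63.1 = 0.169 µM.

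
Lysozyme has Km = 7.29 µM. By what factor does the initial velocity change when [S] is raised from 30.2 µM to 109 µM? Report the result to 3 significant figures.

1.16

Since Vmax cancels, v₂/v₁ = [S]₂(Km+[S]₁) / [S]₁(Km+[S]₂).
= 109×(7.29+30.2) / (30.2×(7.29+109)) = 4086/3512 = 1.16.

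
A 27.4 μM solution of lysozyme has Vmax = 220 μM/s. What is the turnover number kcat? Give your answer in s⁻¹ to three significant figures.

kcat = Vmax/[E]total = 220 μM/s / 27.4 μM = 8.03 s⁻¹.

8.03 s⁻¹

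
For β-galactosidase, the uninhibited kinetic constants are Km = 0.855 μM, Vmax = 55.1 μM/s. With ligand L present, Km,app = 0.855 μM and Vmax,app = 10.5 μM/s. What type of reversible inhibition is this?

noncompetitive

Vmax decreases (55.1 → 10.5 μM/s) while Km is unchanged — pure noncompetitive inhibition.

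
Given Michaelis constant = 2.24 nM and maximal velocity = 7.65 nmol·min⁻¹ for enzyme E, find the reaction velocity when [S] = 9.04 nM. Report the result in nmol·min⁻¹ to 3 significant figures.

6.13 nmol·min⁻¹

[S]/(Km+[S]) = 9.04/11.28 = 0.8014, the fractional saturation.
v = 0.8014 × Vmax = 0.8014 × 7.65 = 6.13 nmol·min⁻¹.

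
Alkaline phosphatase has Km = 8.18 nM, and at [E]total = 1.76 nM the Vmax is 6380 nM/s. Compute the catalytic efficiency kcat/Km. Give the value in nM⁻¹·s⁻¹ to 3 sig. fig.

443 nM⁻¹·s⁻¹

kcat = Vmax/[E]total = 6380/1.76 = 3620 s⁻¹.
kcat/Km = 3620/8.18 = 443 nM⁻¹·s⁻¹.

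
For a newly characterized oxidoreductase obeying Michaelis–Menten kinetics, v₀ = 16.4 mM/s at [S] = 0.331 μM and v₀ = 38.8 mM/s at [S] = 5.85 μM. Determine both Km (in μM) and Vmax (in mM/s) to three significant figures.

In reciprocal form, 1/v = (Km/Vmax)·(1/[S]) + 1/Vmax. The two points give (1/[S], 1/v) = (3.021, 0.06098) and (0.1709, 0.02577).
Slope = (0.06098 − 0.02577)/(3.021 − 0.1709) = 0.01235; intercept = 0.06098 − 0.01235×3.021 = 0.02366.
Vmax = 1/intercept = 42.3 mM/s; Km = slope × Vmax = 0.01235 × 42.3 = 0.522 μM.

Km = 0.522 μM; Vmax = 42.3 mM/s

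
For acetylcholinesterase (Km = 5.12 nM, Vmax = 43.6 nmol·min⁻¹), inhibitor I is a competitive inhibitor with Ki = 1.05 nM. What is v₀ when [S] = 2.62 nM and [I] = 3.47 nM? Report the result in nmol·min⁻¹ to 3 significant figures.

4.63 nmol·min⁻¹

With α = 1 + [I]/Ki = 1 + 3.47/1.05 = 4.305, the competitive rate law is v = Vmax[S] / (αKm + [S]).
v = 43.6×2.62 / (4.305×5.12 + 2.62) = 114.2/24.66 = 4.63 nmol·min⁻¹.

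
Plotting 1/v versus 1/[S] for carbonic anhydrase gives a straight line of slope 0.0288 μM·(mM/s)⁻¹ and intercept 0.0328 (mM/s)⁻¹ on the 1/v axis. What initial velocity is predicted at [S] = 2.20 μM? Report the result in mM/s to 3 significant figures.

21.8 mM/s

The y-intercept is 1/Vmax, so Vmax = 1/0.0328 = 30.5 mM/s.
The slope is Km/Vmax, so Km = 0.0288 × 30.5 = 0.878 μM.
Then v = 30.5 × 2.20/(0.878 + 2.20) = 21.8 mM/s.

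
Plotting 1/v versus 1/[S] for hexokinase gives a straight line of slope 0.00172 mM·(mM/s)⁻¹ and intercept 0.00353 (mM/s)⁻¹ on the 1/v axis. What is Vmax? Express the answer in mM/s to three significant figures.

283 mM/s

The y-intercept of a Lineweaver–Burk plot equals 1/Vmax, so Vmax = 1/0.00353 = 283 mM/s.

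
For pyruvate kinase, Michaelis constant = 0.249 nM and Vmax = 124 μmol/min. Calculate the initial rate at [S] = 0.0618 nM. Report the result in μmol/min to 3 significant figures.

24.7 μmol/min

v = Vmax·[S]/(Km + [S]) = 124 × 0.0618 / (0.249 + 0.0618)
  = 7.663 / 0.3108 = 24.7 μmol/min.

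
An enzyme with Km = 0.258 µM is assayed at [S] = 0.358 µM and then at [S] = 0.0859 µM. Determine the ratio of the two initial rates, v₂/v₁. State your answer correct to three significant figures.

0.430

The fractional saturations are [S]/(Km+[S]) = 0.358/0.6160 = 0.5812 and 0.0859/0.3439 = 0.2498.
v₂/v₁ is just their ratio: 0.2498/0.5812 = 0.430.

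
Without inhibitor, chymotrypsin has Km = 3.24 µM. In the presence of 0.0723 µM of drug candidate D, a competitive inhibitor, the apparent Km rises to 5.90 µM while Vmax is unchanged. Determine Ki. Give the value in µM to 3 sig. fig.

0.0881 µM

Competitive: Km,app = α·Km with α = 1 + [I]/Ki.
α = Km,app/Km = 5.90/3.24 = 1.821.
Ki = [I]/(α − 1) = 0.0723/0.8210 = 0.0881 µM.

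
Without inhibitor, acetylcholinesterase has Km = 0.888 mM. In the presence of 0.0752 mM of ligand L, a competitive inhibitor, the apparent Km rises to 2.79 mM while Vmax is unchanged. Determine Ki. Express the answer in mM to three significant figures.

0.0351 mM

Competitive: Km,app = α·Km with α = 1 + [I]/Ki.
α = Km,app/Km = 2.79/0.888 = 3.142.
Since α = 1 + [I]/Ki, [I]/Ki = 3.142 − 1 = 2.142 and Ki = 0.0752/2.142 = 0.0351 mM.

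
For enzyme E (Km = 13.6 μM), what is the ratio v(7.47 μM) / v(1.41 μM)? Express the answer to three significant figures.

3.77

Since Vmax cancels, v₂/v₁ = [S]₂(Km+[S]₁) / [S]₁(Km+[S]₂).
= 7.47×(13.6+1.41) / (1.41×(13.6+7.47)) = 112.1/29.71 = 3.77.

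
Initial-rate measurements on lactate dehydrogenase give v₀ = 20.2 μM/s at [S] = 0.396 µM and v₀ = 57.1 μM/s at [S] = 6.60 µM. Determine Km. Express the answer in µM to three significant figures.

From v = Vmax[S]/(Km+[S]), each point gives Vmax = v(Km+[S])/[S].
Equating: 20.2(Km+0.396)/0.396 = 57.1(Km+6.60)/6.60.
51.01·Km + 20.2 = 8.652·Km + 57.1, so (51.01 − 8.652)·Km = 57.1 − 20.2.
Km = 36.90/42.36 = 0.871 µM; then Vmax = 20.2(0.871+0.396)/0.396 = 64.6 μM/s.

0.871 µM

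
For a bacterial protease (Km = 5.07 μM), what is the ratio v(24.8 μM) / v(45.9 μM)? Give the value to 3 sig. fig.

Since Vmax cancels, v₂/v₁ = [S]₂(Km+[S]₁) / [S]₁(Km+[S]₂).
= 24.8×(5.07+45.9) / (45.9×(5.07+24.8)) = 1264/1371 = 0.922.

0.922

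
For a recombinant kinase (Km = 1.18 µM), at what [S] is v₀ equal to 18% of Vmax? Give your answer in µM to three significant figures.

v/Vmax = [S]/(Km+[S]) = 0.18, so [S] = Km·0.18/(1 − 0.18) = 1.18 × 0.2195.
[S] = 0.259 µM.

0.259 µM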